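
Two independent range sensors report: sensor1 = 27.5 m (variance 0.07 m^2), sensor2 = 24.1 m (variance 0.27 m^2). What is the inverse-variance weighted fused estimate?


w1 = (1/var1) / (1/var1 + 1/var2)
   = 14.2857 / (14.2857 + 3.7037) = 0.7941
w2 = 1 - w1 = 0.2059
fused = w1*s1 + w2*s2 = 21.8382 + 4.9618
= 26.8 m


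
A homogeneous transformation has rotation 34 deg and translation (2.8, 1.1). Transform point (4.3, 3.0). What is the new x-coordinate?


x' = cos(theta)*px - sin(theta)*py + tx
= 0.829*4.3 - 0.5592*3.0 + 2.8
= 4.6873


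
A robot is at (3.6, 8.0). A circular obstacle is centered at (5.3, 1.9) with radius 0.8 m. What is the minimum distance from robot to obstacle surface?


center_dist = sqrt((3.6-5.3)^2 + (8.0-1.9)^2)
= sqrt(2.89 + 37.21)
= 6.3325
min_dist = center_dist - radius = 6.3325 - 0.8 = 5.5325 m


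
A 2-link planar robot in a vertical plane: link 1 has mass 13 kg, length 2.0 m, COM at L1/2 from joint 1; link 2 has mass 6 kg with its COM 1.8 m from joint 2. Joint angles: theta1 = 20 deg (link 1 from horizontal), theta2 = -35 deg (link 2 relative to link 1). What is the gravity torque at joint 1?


Horizontal distance from joint 1 to link-1 COM:
  x_c1 = (L1/2)*cos(t1) = 1.0 * 0.9397 = 0.9397 m
Horizontal distance from joint 1 to link-2 COM:
  x_c2 = L1*cos(t1) + Lc2*cos(t1+t2)
       = 2.0*0.9397 + 1.8*0.9659 = 3.6181 m
tau1 = m1*g*x_c1 + m2*g*x_c2
     = 13*9.81*0.9397 + 6*9.81*3.6181
     = 119.839 + 212.9585
     = 332.7975 Nm


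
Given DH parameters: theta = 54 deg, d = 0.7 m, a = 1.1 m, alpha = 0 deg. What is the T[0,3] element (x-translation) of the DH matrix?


T[0,3] = a * cos(theta)
= 1.1 * cos(54 deg)
= 1.1 * 0.5878
= 0.6466


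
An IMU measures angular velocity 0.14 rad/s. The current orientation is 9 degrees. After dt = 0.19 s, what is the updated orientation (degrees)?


delta_theta = w * dt = 0.14 * 0.19 = 0.0266 rad
= 1.5241 deg
theta_new = 9 + 1.5241 = 10.5241 deg


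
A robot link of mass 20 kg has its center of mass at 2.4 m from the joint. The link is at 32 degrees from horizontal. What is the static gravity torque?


tau = m*g*L*cos(angle)
= 20 * 9.81 * 2.4 * cos(32 deg)
= 20 * 9.81 * 2.4 * 0.848
= 399.3289 Nm


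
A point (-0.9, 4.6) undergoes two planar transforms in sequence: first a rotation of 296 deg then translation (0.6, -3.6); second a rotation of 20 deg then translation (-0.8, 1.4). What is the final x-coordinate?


After transform 1:
x1 = cos(296)*-0.9 - sin(296)*4.6 + 0.6 = 4.3399
y1 = sin(296)*-0.9 + cos(296)*4.6 + -3.6 = -0.7746
After transform 2:
x2 = cos(20)*4.3399 - sin(20)*-0.7746 + -0.8
= 3.5431


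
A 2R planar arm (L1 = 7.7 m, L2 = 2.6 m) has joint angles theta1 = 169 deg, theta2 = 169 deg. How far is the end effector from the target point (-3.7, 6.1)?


End effector via forward kinematics:
x = L1*cos(t1) + L2*cos(t1+t2) = -5.1479
y = L1*sin(t1) + L2*sin(t1+t2) = 0.4953
Distance to target:
d = sqrt((-3.7 - -5.1479)^2 + (6.1 - 0.4953)^2)
= sqrt(2.0963 + 31.4132)
= 5.7887 m


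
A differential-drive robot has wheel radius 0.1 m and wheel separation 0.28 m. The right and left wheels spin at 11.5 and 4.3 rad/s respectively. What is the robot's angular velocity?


vR = r*wR = 0.1*11.5 = 1.15 m/s
vL = r*wL = 0.1*4.3 = 0.43 m/s
v = (vR+vL)/2 = 0.79 m/s
omega = (vR-vL)/L = 2.5714 rad/s
angular velocity = 2.5714 rad/s


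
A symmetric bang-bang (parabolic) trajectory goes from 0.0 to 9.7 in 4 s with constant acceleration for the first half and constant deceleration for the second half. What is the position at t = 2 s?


Symmetric rest-to-rest: each phase covers (pf-p0)/2 in time T/2. 0.5*a*(T/2)^2 = (pf-p0)/2 => a = 4*(pf-p0)/T^2
a = 4*(9.7-0.0)/4^2 = 2.425
t = 2 is in the acceleration phase (t <= T/2).
p = p0 + 0.5*a*t^2 = 0.0 + 0.5*2.425*2^2
= 4.85


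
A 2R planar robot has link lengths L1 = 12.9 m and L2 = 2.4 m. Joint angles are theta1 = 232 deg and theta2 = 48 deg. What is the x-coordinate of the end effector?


Convert angles to radians: theta1 = 4.0492, theta2 = 0.8378
x = L1*cos(theta1) + L2*cos(theta1+theta2)
x = -7.942 + 0.4168
x = -7.5253


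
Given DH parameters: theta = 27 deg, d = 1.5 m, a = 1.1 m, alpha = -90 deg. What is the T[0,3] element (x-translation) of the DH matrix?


T[0,3] = a * cos(theta)
= 1.1 * cos(27 deg)
= 1.1 * 0.891
= 0.9801


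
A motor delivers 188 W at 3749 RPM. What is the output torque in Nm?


omega = 3749 * 2*pi/60 = 392.5944 rad/s
tau = P / omega = 188 / 392.5944
= 0.4789 Nm


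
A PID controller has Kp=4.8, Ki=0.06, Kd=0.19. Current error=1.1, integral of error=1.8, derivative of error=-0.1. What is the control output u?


u = Kp*e + Ki*int(e) + Kd*de/dt
= 4.8*1.1 + 0.06*1.8 + 0.19*(-0.1)
= 5.28 + 0.108 + -0.019
= 5.369


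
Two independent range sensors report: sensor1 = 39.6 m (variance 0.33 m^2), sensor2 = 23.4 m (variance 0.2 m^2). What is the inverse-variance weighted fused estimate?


w1 = (1/var1) / (1/var1 + 1/var2)
   = 3.0303 / (3.0303 + 5.0) = 0.3774
w2 = 1 - w1 = 0.6226
fused = w1*s1 + w2*s2 = 14.9434 + 14.5698
= 29.5132 m


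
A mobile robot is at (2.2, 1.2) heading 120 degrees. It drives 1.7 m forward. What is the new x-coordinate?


x_new = x0 + d*cos(theta)
= 2.2 + 1.7*cos(120)
= 2.2 + -0.85
= 1.35


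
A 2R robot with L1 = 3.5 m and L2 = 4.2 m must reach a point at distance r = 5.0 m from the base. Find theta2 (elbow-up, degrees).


cos(theta2) = (r^2 - L1^2 - L2^2) / (2*L1*L2)
cos(theta2) = (25.0 - 12.25 - 17.64) / 29.4
cos(theta2) = -0.166327
theta2 = 99.5743 degrees


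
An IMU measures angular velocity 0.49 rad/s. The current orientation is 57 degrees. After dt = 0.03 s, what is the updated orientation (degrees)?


delta_theta = w * dt = 0.49 * 0.03 = 0.0147 rad
= 0.8422 deg
theta_new = 57 + 0.8422 = 57.8422 deg


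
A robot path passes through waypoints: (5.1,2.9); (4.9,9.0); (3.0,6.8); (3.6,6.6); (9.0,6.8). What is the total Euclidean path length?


Segment lengths:
  seg1 = sqrt((-0.2)^2 + (6.1)^2) = 6.1033
  seg2 = sqrt((-1.9)^2 + (-2.2)^2) = 2.9069
  seg3 = sqrt((0.6)^2 + (-0.2)^2) = 0.6325
  seg4 = sqrt((5.4)^2 + (0.2)^2) = 5.4037
Total = 15.0463


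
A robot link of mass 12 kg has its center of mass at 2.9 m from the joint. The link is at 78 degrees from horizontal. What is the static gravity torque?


tau = m*g*L*cos(angle)
= 12 * 9.81 * 2.9 * cos(78 deg)
= 12 * 9.81 * 2.9 * 0.2079
= 70.9786 Nm


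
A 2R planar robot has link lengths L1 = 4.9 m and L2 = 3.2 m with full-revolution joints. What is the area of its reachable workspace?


r_max = L1 + L2 = 8.1 m
r_min = |L1 - L2| = 1.7 m
Area = pi*(r_max^2 - r_min^2)
= pi*(65.61 - 2.89)
= pi * 62.72
= 197.0407 m^2


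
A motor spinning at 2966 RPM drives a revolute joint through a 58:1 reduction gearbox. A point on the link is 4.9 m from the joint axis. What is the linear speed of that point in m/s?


omega_motor = 2966 * 2*pi/60 = 310.5988 rad/s
omega_joint = omega_motor / 58 = 5.3552 rad/s
v = omega_joint * r = 5.3552 * 4.9
= 26.2402 m/s


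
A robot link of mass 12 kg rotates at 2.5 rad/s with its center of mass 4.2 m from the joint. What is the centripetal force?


F = m * omega^2 * r
= 12 * 2.5^2 * 4.2
= 12 * 6.25 * 4.2
= 315.0 N


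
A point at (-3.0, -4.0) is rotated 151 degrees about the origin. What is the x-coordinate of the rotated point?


x' = x*cos(theta) - y*sin(theta)
cos(151 deg) = -0.8746, sin(151 deg) = 0.4848
x' = -3.0 * -0.8746 - -4.0 * 0.4848
= 2.6239 - -1.9392
= 4.5631


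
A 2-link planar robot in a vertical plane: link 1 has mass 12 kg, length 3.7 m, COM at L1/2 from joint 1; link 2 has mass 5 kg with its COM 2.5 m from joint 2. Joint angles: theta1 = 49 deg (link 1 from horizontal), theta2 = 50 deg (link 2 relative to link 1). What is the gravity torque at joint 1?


Horizontal distance from joint 1 to link-1 COM:
  x_c1 = (L1/2)*cos(t1) = 1.85 * 0.6561 = 1.2137 m
Horizontal distance from joint 1 to link-2 COM:
  x_c2 = L1*cos(t1) + Lc2*cos(t1+t2)
       = 3.7*0.6561 + 2.5*-0.1564 = 2.0363 m
tau1 = m1*g*x_c1 + m2*g*x_c2
     = 12*9.81*1.2137 + 5*9.81*2.0363
     = 142.8778 + 99.8821
     = 242.7599 Nm


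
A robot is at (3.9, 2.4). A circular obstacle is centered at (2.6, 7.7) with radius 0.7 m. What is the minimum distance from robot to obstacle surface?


center_dist = sqrt((3.9-2.6)^2 + (2.4-7.7)^2)
= sqrt(1.69 + 28.09)
= 5.4571
min_dist = center_dist - radius = 5.4571 - 0.7 = 4.7571 m


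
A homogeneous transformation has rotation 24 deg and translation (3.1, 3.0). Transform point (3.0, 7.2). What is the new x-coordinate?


x' = cos(theta)*px - sin(theta)*py + tx
= 0.9135*3.0 - 0.4067*7.2 + 3.1
= 2.9121


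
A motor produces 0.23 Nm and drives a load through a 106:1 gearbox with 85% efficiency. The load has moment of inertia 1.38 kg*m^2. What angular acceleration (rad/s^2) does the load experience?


tau_out = tau_motor * N * eta
= 0.23 * 106 * 0.85 = 20.723 Nm
alpha = tau_out / I = 20.723 / 1.38
= 15.0167 rad/s^2


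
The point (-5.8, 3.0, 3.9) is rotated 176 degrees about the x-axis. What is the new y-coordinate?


Rotation about x-axis: y' = y*cos(theta) - z*sin(theta)
= 3.0 * -0.9976 - 3.9 * 0.0698
= -3.2647


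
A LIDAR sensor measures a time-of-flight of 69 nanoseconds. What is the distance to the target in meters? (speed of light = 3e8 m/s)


tof = 69 ns = 6.9e-08 s
dist = c * tof / 2
= 3e8 * 6.9e-08 / 2
= 10.35 m


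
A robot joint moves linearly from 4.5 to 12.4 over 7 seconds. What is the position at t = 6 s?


s = t/T = 6/7 = 0.8571
p(t) = p0 + (pf-p0)*s
= 4.5 + (12.4 - 4.5) * 0.8571
= 11.2714


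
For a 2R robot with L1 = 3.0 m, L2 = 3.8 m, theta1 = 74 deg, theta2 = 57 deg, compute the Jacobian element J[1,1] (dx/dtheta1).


J[1,1] = -L1*sin(t1) - L2*sin(t1+t2)
= -3.0*sin(74) - 3.8*sin(131)
= -5.7517


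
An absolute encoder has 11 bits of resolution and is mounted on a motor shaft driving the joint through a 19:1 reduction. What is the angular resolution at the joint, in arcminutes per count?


counts = 2^11 = 2048
effective counts at joint = 2048 * 19 = 38912
resolution = 360*60 / 38912
= 0.5551 arcmin/count


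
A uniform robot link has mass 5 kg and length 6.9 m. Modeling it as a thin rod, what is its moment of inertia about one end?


I = (1/3) * m * L^2
= (1/3) * 5 * 6.9^2
= 0.333333 * 5 * 47.61
= 79.35 kg*m^2


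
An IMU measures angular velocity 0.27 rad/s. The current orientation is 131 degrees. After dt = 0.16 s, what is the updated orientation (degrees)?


delta_theta = w * dt = 0.27 * 0.16 = 0.0432 rad
= 2.4752 deg
theta_new = 131 + 2.4752 = 133.4752 deg


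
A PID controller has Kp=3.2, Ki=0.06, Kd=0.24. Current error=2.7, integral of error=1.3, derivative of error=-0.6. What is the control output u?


u = Kp*e + Ki*int(e) + Kd*de/dt
= 3.2*2.7 + 0.06*1.3 + 0.24*(-0.6)
= 8.64 + 0.078 + -0.144
= 8.574


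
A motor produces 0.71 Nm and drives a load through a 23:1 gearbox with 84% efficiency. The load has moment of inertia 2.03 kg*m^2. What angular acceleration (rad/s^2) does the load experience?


tau_out = tau_motor * N * eta
= 0.71 * 23 * 0.84 = 13.7172 Nm
alpha = tau_out / I = 13.7172 / 2.03
= 6.7572 rad/s^2


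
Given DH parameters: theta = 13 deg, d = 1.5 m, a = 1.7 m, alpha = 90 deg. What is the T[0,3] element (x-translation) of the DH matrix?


T[0,3] = a * cos(theta)
= 1.7 * cos(13 deg)
= 1.7 * 0.9744
= 1.6564


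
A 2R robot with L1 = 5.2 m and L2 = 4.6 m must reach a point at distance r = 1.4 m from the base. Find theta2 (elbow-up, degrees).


cos(theta2) = (r^2 - L1^2 - L2^2) / (2*L1*L2)
cos(theta2) = (1.96 - 27.04 - 21.16) / 47.84
cos(theta2) = -0.966555
theta2 = 165.14 degrees


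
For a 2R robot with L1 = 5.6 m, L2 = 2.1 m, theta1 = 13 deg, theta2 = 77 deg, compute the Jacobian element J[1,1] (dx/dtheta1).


J[1,1] = -L1*sin(t1) - L2*sin(t1+t2)
= -5.6*sin(13) - 2.1*sin(90)
= -3.3597


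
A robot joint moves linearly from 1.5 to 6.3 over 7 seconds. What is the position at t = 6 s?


s = t/T = 6/7 = 0.8571
p(t) = p0 + (pf-p0)*s
= 1.5 + (6.3 - 1.5) * 0.8571
= 5.6143


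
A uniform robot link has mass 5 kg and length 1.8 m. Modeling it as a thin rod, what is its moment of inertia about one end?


I = (1/3) * m * L^2
= (1/3) * 5 * 1.8^2
= 0.333333 * 5 * 3.24
= 5.4 kg*m^2


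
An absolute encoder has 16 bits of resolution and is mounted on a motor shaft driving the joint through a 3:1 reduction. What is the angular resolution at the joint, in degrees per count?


counts = 2^16 = 65536
effective counts at joint = 65536 * 3 = 196608
resolution = 360 / 196608
= 0.0018 deg/count


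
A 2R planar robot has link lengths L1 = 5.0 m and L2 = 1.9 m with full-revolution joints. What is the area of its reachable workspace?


r_max = L1 + L2 = 6.9 m
r_min = |L1 - L2| = 3.1 m
Area = pi*(r_max^2 - r_min^2)
= pi*(47.61 - 9.61)
= pi * 38.0
= 119.3805 m^2


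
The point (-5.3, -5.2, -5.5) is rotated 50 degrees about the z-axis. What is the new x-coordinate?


Rotation about z-axis: x' = x*cos(theta) - y*sin(theta)
= -5.3 * 0.6428 - -5.2 * 0.766
= 0.5767


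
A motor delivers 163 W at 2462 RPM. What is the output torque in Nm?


omega = 2462 * 2*pi/60 = 257.82 rad/s
tau = P / omega = 163 / 257.82
= 0.6322 Nm


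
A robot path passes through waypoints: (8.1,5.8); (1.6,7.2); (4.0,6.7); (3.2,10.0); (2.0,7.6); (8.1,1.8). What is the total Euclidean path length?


Segment lengths:
  seg1 = sqrt((-6.5)^2 + (1.4)^2) = 6.6491
  seg2 = sqrt((2.4)^2 + (-0.5)^2) = 2.4515
  seg3 = sqrt((-0.8)^2 + (3.3)^2) = 3.3956
  seg4 = sqrt((-1.2)^2 + (-2.4)^2) = 2.6833
  seg5 = sqrt((6.1)^2 + (-5.8)^2) = 8.4172
Total = 23.5967


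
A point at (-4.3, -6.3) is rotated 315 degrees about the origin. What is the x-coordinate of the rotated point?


x' = x*cos(theta) - y*sin(theta)
cos(315 deg) = 0.7071, sin(315 deg) = -0.7071
x' = -4.3 * 0.7071 - -6.3 * -0.7071
= -3.0406 - 4.4548
= -7.4953


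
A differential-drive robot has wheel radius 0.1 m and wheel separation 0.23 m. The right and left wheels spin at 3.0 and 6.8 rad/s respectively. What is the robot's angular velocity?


vR = r*wR = 0.1*3.0 = 0.3 m/s
vL = r*wL = 0.1*6.8 = 0.68 m/s
v = (vR+vL)/2 = 0.49 m/s
omega = (vR-vL)/L = -1.6522 rad/s
angular velocity = -1.6522 rad/s


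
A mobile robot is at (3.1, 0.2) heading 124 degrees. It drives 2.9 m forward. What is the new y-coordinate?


y_new = y0 + d*sin(theta)
= 0.2 + 2.9*sin(124)
= 0.2 + 2.4042
= 2.6042


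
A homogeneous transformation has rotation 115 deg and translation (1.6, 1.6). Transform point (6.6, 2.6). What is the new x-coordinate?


x' = cos(theta)*px - sin(theta)*py + tx
= -0.4226*6.6 - 0.9063*2.6 + 1.6
= -3.5457


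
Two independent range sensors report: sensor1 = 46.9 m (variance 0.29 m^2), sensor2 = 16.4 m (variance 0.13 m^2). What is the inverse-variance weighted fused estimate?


w1 = (1/var1) / (1/var1 + 1/var2)
   = 3.4483 / (3.4483 + 7.6923) = 0.3095
w2 = 1 - w1 = 0.6905
fused = w1*s1 + w2*s2 = 14.5167 + 11.3238
= 25.8405 m


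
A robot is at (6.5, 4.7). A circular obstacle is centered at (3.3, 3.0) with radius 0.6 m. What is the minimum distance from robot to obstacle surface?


center_dist = sqrt((6.5-3.3)^2 + (4.7-3.0)^2)
= sqrt(10.24 + 2.89)
= 3.6235
min_dist = center_dist - radius = 3.6235 - 0.6 = 3.0235 m


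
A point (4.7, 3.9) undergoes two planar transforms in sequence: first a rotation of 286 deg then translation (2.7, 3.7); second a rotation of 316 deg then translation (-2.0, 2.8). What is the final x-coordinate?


After transform 1:
x1 = cos(286)*4.7 - sin(286)*3.9 + 2.7 = 7.7444
y1 = sin(286)*4.7 + cos(286)*3.9 + 3.7 = 0.2571
After transform 2:
x2 = cos(316)*7.7444 - sin(316)*0.2571 + -2.0
= 3.7494


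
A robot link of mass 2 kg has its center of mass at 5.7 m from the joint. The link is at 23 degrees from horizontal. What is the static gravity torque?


tau = m*g*L*cos(angle)
= 2 * 9.81 * 5.7 * cos(23 deg)
= 2 * 9.81 * 5.7 * 0.9205
= 102.9437 Nm


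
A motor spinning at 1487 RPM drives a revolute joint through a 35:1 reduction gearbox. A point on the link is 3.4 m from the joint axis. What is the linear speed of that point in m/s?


omega_motor = 1487 * 2*pi/60 = 155.7183 rad/s
omega_joint = omega_motor / 35 = 4.4491 rad/s
v = omega_joint * r = 4.4491 * 3.4
= 15.1269 m/s


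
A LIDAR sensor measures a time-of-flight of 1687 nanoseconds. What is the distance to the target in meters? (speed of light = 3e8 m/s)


tof = 1687 ns = 1.687e-06 s
dist = c * tof / 2
= 3e8 * 1.687e-06 / 2
= 253.05 m


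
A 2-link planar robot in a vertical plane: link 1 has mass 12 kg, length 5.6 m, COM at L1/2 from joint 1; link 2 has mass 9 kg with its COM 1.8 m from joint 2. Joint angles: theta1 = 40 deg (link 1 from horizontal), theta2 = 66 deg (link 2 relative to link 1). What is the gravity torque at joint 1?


Horizontal distance from joint 1 to link-1 COM:
  x_c1 = (L1/2)*cos(t1) = 2.8 * 0.766 = 2.1449 m
Horizontal distance from joint 1 to link-2 COM:
  x_c2 = L1*cos(t1) + Lc2*cos(t1+t2)
       = 5.6*0.766 + 1.8*-0.2756 = 3.7937 m
tau1 = m1*g*x_c1 + m2*g*x_c2
     = 12*9.81*2.1449 + 9*9.81*3.7937
     = 252.5005 + 334.9459
     = 587.4464 Nm


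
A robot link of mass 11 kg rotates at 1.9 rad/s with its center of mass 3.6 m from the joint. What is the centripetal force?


F = m * omega^2 * r
= 11 * 1.9^2 * 3.6
= 11 * 3.61 * 3.6
= 142.956 N


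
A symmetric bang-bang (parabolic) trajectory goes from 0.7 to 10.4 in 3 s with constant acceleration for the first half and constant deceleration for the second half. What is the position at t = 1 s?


Symmetric rest-to-rest: each phase covers (pf-p0)/2 in time T/2. 0.5*a*(T/2)^2 = (pf-p0)/2 => a = 4*(pf-p0)/T^2
a = 4*(10.4-0.7)/3^2 = 4.3111
t = 1 is in the acceleration phase (t <= T/2).
p = p0 + 0.5*a*t^2 = 0.7 + 0.5*4.3111*1^2
= 2.8556


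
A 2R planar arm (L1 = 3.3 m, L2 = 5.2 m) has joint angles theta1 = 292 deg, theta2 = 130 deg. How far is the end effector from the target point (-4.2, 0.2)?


End effector via forward kinematics:
x = L1*cos(t1) + L2*cos(t1+t2) = 3.6775
y = L1*sin(t1) + L2*sin(t1+t2) = 1.5316
Distance to target:
d = sqrt((-4.2 - 3.6775)^2 + (0.2 - 1.5316)^2)
= sqrt(62.0543 + 1.7732)
= 7.9892 m


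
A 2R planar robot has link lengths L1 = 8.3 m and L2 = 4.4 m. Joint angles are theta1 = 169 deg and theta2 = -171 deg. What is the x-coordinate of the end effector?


Convert angles to radians: theta1 = 2.9496, theta2 = -2.9845
x = L1*cos(theta1) + L2*cos(theta1+theta2)
x = -8.1475 + 4.3973
x = -3.7502


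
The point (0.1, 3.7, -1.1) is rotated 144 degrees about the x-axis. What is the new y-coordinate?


Rotation about x-axis: y' = y*cos(theta) - z*sin(theta)
= 3.7 * -0.809 - -1.1 * 0.5878
= -2.3468


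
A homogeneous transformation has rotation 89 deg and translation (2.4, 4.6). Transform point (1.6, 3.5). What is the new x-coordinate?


x' = cos(theta)*px - sin(theta)*py + tx
= 0.0175*1.6 - 0.9998*3.5 + 2.4
= -1.0715


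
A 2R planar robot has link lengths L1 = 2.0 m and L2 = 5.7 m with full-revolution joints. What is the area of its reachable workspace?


r_max = L1 + L2 = 7.7 m
r_min = |L1 - L2| = 3.7 m
Area = pi*(r_max^2 - r_min^2)
= pi*(59.29 - 13.69)
= pi * 45.6
= 143.2566 m^2


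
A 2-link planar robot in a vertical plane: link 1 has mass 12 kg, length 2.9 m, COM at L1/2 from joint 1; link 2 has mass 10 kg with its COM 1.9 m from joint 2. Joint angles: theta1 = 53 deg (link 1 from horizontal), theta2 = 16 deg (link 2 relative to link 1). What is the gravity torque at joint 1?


Horizontal distance from joint 1 to link-1 COM:
  x_c1 = (L1/2)*cos(t1) = 1.45 * 0.6018 = 0.8726 m
Horizontal distance from joint 1 to link-2 COM:
  x_c2 = L1*cos(t1) + Lc2*cos(t1+t2)
       = 2.9*0.6018 + 1.9*0.3584 = 2.4262 m
tau1 = m1*g*x_c1 + m2*g*x_c2
     = 12*9.81*0.8726 + 10*9.81*2.4262
     = 102.7262 + 238.0066
     = 340.7328 Nm


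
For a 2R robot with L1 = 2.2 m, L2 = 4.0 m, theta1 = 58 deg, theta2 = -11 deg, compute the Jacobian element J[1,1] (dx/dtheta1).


J[1,1] = -L1*sin(t1) - L2*sin(t1+t2)
= -2.2*sin(58) - 4.0*sin(47)
= -4.7911


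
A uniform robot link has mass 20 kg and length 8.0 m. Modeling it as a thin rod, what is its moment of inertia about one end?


I = (1/3) * m * L^2
= (1/3) * 20 * 8.0^2
= 0.333333 * 20 * 64.0
= 426.6667 kg*m^2


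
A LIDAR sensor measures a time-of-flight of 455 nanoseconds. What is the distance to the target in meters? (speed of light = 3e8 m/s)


tof = 455 ns = 4.55e-07 s
dist = c * tof / 2
= 3e8 * 4.55e-07 / 2
= 68.25 m


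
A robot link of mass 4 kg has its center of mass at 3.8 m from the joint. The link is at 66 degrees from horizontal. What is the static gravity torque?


tau = m*g*L*cos(angle)
= 4 * 9.81 * 3.8 * cos(66 deg)
= 4 * 9.81 * 3.8 * 0.4067
= 60.6493 Nm


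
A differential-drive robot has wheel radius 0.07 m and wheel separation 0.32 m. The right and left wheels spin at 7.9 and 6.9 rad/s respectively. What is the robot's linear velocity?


vR = r*wR = 0.07*7.9 = 0.553 m/s
vL = r*wL = 0.07*6.9 = 0.483 m/s
v = (vR+vL)/2 = 0.518 m/s
omega = (vR-vL)/L = 0.2187 rad/s
linear velocity = 0.518 m/s


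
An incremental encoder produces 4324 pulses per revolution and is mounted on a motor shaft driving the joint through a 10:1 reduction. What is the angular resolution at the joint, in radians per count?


counts per rev = 4324
effective counts at joint = 4324 * 10 = 43240
resolution = 2*pi / 43240
= 1.4531e-04 rad/count


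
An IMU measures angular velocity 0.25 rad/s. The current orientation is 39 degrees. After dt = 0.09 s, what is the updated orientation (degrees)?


delta_theta = w * dt = 0.25 * 0.09 = 0.0225 rad
= 1.2892 deg
theta_new = 39 + 1.2892 = 40.2892 deg


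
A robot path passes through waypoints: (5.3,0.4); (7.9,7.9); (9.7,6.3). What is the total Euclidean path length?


Segment lengths:
  seg1 = sqrt((2.6)^2 + (7.5)^2) = 7.9379
  seg2 = sqrt((1.8)^2 + (-1.6)^2) = 2.4083
Total = 10.3462


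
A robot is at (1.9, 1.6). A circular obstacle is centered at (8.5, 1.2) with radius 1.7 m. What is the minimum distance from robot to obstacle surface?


center_dist = sqrt((1.9-8.5)^2 + (1.6-1.2)^2)
= sqrt(43.56 + 0.16)
= 6.6121
min_dist = center_dist - radius = 6.6121 - 1.7 = 4.9121 m


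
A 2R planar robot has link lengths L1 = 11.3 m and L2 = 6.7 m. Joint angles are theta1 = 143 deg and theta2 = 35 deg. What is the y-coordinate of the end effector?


Convert angles to radians: theta1 = 2.4958, theta2 = 0.6109
y = L1*sin(theta1) + L2*sin(theta1+theta2)
y = 6.8005 + 0.2338
y = 7.0343


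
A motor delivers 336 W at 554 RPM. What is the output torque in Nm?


omega = 554 * 2*pi/60 = 58.0147 rad/s
tau = P / omega = 336 / 58.0147
= 5.7916 Nm


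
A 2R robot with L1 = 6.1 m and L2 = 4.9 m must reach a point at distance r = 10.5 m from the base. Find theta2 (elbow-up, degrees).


cos(theta2) = (r^2 - L1^2 - L2^2) / (2*L1*L2)
cos(theta2) = (110.25 - 37.21 - 24.01) / 59.78
cos(theta2) = 0.820174
theta2 = 34.8978 degrees


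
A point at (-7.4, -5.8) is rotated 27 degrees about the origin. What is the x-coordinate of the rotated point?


x' = x*cos(theta) - y*sin(theta)
cos(27 deg) = 0.891, sin(27 deg) = 0.454
x' = -7.4 * 0.891 - -5.8 * 0.454
= -6.5934 - -2.6331
= -3.9603


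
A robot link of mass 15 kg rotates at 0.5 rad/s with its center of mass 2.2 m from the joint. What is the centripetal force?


F = m * omega^2 * r
= 15 * 0.5^2 * 2.2
= 15 * 0.25 * 2.2
= 8.25 N


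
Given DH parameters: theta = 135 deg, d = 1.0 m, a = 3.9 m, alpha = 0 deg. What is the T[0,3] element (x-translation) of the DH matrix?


T[0,3] = a * cos(theta)
= 3.9 * cos(135 deg)
= 3.9 * -0.7071
= -2.7577


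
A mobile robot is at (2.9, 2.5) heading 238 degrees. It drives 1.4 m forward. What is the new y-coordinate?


y_new = y0 + d*sin(theta)
= 2.5 + 1.4*sin(238)
= 2.5 + -1.1873
= 1.3127


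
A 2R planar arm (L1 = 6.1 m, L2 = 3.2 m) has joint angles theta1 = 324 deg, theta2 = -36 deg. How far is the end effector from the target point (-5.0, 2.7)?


End effector via forward kinematics:
x = L1*cos(t1) + L2*cos(t1+t2) = 5.9239
y = L1*sin(t1) + L2*sin(t1+t2) = -6.6289
Distance to target:
d = sqrt((-5.0 - 5.9239)^2 + (2.7 - -6.6289)^2)
= sqrt(119.3307 + 87.0278)
= 14.3652 m


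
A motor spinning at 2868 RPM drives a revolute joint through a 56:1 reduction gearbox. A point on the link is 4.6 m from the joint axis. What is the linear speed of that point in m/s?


omega_motor = 2868 * 2*pi/60 = 300.3363 rad/s
omega_joint = omega_motor / 56 = 5.3631 rad/s
v = omega_joint * r = 5.3631 * 4.6
= 24.6705 m/s


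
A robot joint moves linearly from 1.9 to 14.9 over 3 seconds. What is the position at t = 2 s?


s = t/T = 2/3 = 0.6667
p(t) = p0 + (pf-p0)*s
= 1.9 + (14.9 - 1.9) * 0.6667
= 10.5667


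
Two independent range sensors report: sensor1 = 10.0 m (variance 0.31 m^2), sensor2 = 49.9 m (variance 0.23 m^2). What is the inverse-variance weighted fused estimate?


w1 = (1/var1) / (1/var1 + 1/var2)
   = 3.2258 / (3.2258 + 4.3478) = 0.4259
w2 = 1 - w1 = 0.5741
fused = w1*s1 + w2*s2 = 4.2593 + 28.6463
= 32.9056 m


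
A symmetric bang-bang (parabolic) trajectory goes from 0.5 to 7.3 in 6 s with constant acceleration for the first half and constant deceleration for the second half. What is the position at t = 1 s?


Symmetric rest-to-rest: each phase covers (pf-p0)/2 in time T/2. 0.5*a*(T/2)^2 = (pf-p0)/2 => a = 4*(pf-p0)/T^2
a = 4*(7.3-0.5)/6^2 = 0.7556
t = 1 is in the acceleration phase (t <= T/2).
p = p0 + 0.5*a*t^2 = 0.5 + 0.5*0.7556*1^2
= 0.8778


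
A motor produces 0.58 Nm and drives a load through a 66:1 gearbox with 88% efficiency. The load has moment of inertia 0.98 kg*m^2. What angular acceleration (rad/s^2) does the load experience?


tau_out = tau_motor * N * eta
= 0.58 * 66 * 0.88 = 33.6864 Nm
alpha = tau_out / I = 33.6864 / 0.98
= 34.3739 rad/s^2


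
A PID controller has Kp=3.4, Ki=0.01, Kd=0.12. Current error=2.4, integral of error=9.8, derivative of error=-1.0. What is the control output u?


u = Kp*e + Ki*int(e) + Kd*de/dt
= 3.4*2.4 + 0.01*9.8 + 0.12*(-1.0)
= 8.16 + 0.098 + -0.12
= 8.138


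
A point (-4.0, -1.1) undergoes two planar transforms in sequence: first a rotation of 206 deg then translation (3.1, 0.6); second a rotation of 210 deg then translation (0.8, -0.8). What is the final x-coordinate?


After transform 1:
x1 = cos(206)*-4.0 - sin(206)*-1.1 + 3.1 = 6.213
y1 = sin(206)*-4.0 + cos(206)*-1.1 + 0.6 = 3.3422
After transform 2:
x2 = cos(210)*6.213 - sin(210)*3.3422 + 0.8
= -2.9095


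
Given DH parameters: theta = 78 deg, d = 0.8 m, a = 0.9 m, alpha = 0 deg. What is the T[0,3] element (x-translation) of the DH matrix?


T[0,3] = a * cos(theta)
= 0.9 * cos(78 deg)
= 0.9 * 0.2079
= 0.1871


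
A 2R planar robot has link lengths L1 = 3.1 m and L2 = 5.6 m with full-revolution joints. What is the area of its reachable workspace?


r_max = L1 + L2 = 8.7 m
r_min = |L1 - L2| = 2.5 m
Area = pi*(r_max^2 - r_min^2)
= pi*(75.69 - 6.25)
= pi * 69.44
= 218.1522 m^2


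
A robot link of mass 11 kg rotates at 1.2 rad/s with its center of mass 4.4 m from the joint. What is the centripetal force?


F = m * omega^2 * r
= 11 * 1.2^2 * 4.4
= 11 * 1.44 * 4.4
= 69.696 N


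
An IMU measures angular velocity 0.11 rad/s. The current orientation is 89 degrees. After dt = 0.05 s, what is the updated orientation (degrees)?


delta_theta = w * dt = 0.11 * 0.05 = 0.0055 rad
= 0.3151 deg
theta_new = 89 + 0.3151 = 89.3151 deg


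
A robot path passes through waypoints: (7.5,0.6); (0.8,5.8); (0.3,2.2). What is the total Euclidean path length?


Segment lengths:
  seg1 = sqrt((-6.7)^2 + (5.2)^2) = 8.4812
  seg2 = sqrt((-0.5)^2 + (-3.6)^2) = 3.6346
Total = 12.1157


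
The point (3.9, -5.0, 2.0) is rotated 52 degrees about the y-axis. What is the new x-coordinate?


Rotation about y-axis: x' = x*cos(theta) + z*sin(theta)
= 3.9 * 0.6157 + 2.0 * 0.788
= 3.9771


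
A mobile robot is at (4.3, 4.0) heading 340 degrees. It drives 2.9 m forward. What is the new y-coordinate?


y_new = y0 + d*sin(theta)
= 4.0 + 2.9*sin(340)
= 4.0 + -0.9919
= 3.0081


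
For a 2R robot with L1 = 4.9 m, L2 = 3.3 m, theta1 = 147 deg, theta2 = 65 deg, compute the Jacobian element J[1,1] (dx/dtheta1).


J[1,1] = -L1*sin(t1) - L2*sin(t1+t2)
= -4.9*sin(147) - 3.3*sin(212)
= -0.92


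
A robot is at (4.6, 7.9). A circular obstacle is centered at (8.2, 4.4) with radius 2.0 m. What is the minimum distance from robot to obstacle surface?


center_dist = sqrt((4.6-8.2)^2 + (7.9-4.4)^2)
= sqrt(12.96 + 12.25)
= 5.021
min_dist = center_dist - radius = 5.021 - 2.0 = 3.021 m


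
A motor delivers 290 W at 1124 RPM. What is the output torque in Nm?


omega = 1124 * 2*pi/60 = 117.705 rad/s
tau = P / omega = 290 / 117.705
= 2.4638 Nm


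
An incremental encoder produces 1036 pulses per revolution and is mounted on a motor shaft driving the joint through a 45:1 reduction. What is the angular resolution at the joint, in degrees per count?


counts per rev = 1036
effective counts at joint = 1036 * 45 = 46620
resolution = 360 / 46620
= 0.0077 deg/count


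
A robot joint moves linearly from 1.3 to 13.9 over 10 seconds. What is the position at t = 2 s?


s = t/T = 2/10 = 0.2
p(t) = p0 + (pf-p0)*s
= 1.3 + (13.9 - 1.3) * 0.2
= 3.82


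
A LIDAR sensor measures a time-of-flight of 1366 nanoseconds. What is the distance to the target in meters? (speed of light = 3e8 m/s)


tof = 1366 ns = 1.366e-06 s
dist = c * tof / 2
= 3e8 * 1.366e-06 / 2
= 204.9 m


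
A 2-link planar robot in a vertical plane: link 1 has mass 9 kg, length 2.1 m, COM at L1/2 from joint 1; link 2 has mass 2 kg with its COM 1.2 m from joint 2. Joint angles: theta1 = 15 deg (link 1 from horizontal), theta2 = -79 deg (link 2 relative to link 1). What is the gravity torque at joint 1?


Horizontal distance from joint 1 to link-1 COM:
  x_c1 = (L1/2)*cos(t1) = 1.05 * 0.9659 = 1.0142 m
Horizontal distance from joint 1 to link-2 COM:
  x_c2 = L1*cos(t1) + Lc2*cos(t1+t2)
       = 2.1*0.9659 + 1.2*0.4384 = 2.5545 m
tau1 = m1*g*x_c1 + m2*g*x_c2
     = 9*9.81*1.0142 + 2*9.81*2.5545
     = 89.5457 + 50.1191
     = 139.6648 Nm


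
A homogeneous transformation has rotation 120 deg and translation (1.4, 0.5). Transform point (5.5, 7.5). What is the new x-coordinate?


x' = cos(theta)*px - sin(theta)*py + tx
= -0.5*5.5 - 0.866*7.5 + 1.4
= -7.8452


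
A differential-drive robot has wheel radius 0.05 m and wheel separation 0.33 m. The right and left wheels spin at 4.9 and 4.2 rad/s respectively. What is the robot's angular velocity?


vR = r*wR = 0.05*4.9 = 0.245 m/s
vL = r*wL = 0.05*4.2 = 0.21 m/s
v = (vR+vL)/2 = 0.2275 m/s
omega = (vR-vL)/L = 0.1061 rad/s
angular velocity = 0.1061 rad/s


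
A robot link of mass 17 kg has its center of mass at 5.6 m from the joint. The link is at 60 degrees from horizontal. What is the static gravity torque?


tau = m*g*L*cos(angle)
= 17 * 9.81 * 5.6 * cos(60 deg)
= 17 * 9.81 * 5.6 * 0.5
= 466.956 Nm


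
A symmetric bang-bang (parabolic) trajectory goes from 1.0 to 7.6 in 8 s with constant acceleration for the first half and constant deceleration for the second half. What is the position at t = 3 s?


Symmetric rest-to-rest: each phase covers (pf-p0)/2 in time T/2. 0.5*a*(T/2)^2 = (pf-p0)/2 => a = 4*(pf-p0)/T^2
a = 4*(7.6-1.0)/8^2 = 0.4125
t = 3 is in the acceleration phase (t <= T/2).
p = p0 + 0.5*a*t^2 = 1.0 + 0.5*0.4125*3^2
= 2.8562


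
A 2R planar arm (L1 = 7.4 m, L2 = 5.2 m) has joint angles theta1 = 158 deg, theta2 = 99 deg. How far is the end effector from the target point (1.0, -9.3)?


End effector via forward kinematics:
x = L1*cos(t1) + L2*cos(t1+t2) = -8.0309
y = L1*sin(t1) + L2*sin(t1+t2) = -2.2946
Distance to target:
d = sqrt((1.0 - -8.0309)^2 + (-9.3 - -2.2946)^2)
= sqrt(81.5573 + 49.0751)
= 11.4295 m


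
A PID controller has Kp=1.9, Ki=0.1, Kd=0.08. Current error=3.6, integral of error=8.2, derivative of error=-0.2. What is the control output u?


u = Kp*e + Ki*int(e) + Kd*de/dt
= 1.9*3.6 + 0.1*8.2 + 0.08*(-0.2)
= 6.84 + 0.82 + -0.016
= 7.644


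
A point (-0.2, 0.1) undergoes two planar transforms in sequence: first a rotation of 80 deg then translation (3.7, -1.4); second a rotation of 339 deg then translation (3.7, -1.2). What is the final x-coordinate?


After transform 1:
x1 = cos(80)*-0.2 - sin(80)*0.1 + 3.7 = 3.5668
y1 = sin(80)*-0.2 + cos(80)*0.1 + -1.4 = -1.5796
After transform 2:
x2 = cos(339)*3.5668 - sin(339)*-1.5796 + 3.7
= 6.4638


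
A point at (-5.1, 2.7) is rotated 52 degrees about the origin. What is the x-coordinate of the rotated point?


x' = x*cos(theta) - y*sin(theta)
cos(52 deg) = 0.6157, sin(52 deg) = 0.788
x' = -5.1 * 0.6157 - 2.7 * 0.788
= -3.1399 - 2.1276
= -5.2675


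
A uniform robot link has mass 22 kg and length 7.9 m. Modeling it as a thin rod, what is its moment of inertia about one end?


I = (1/3) * m * L^2
= (1/3) * 22 * 7.9^2
= 0.333333 * 22 * 62.41
= 457.6733 kg*m^2


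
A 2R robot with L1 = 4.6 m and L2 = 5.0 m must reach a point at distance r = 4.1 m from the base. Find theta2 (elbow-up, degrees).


cos(theta2) = (r^2 - L1^2 - L2^2) / (2*L1*L2)
cos(theta2) = (16.81 - 21.16 - 25.0) / 46.0
cos(theta2) = -0.638043
theta2 = 129.6461 degrees


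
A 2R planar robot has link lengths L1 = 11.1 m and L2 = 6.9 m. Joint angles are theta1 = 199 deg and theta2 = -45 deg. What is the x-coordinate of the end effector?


Convert angles to radians: theta1 = 3.4732, theta2 = -0.7854
x = L1*cos(theta1) + L2*cos(theta1+theta2)
x = -10.4953 + -6.2017
x = -16.6969


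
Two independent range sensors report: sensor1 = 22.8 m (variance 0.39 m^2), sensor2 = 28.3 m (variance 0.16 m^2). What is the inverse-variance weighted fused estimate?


w1 = (1/var1) / (1/var1 + 1/var2)
   = 2.5641 / (2.5641 + 6.25) = 0.2909
w2 = 1 - w1 = 0.7091
fused = w1*s1 + w2*s2 = 6.6327 + 20.0673
= 26.7 m


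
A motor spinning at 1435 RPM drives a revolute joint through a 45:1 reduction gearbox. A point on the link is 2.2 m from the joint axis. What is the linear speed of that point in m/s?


omega_motor = 1435 * 2*pi/60 = 150.2728 rad/s
omega_joint = omega_motor / 45 = 3.3394 rad/s
v = omega_joint * r = 3.3394 * 2.2
= 7.3467 m/s


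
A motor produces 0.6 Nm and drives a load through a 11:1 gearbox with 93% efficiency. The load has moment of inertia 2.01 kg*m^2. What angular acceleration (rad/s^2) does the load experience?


tau_out = tau_motor * N * eta
= 0.6 * 11 * 0.93 = 6.138 Nm
alpha = tau_out / I = 6.138 / 2.01
= 3.0537 rad/s^2


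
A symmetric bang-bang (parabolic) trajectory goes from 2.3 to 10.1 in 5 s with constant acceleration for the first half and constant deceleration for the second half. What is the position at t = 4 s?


Symmetric rest-to-rest: each phase covers (pf-p0)/2 in time T/2. 0.5*a*(T/2)^2 = (pf-p0)/2 => a = 4*(pf-p0)/T^2
a = 4*(10.1-2.3)/5^2 = 1.248
t = 4 is in the deceleration phase (t > T/2).
p = pf - 0.5*a*(T-t)^2 = 10.1 - 0.5*1.248*1^2
= 9.476


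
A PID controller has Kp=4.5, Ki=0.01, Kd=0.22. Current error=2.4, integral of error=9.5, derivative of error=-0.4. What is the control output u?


u = Kp*e + Ki*int(e) + Kd*de/dt
= 4.5*2.4 + 0.01*9.5 + 0.22*(-0.4)
= 10.8 + 0.095 + -0.088
= 10.807


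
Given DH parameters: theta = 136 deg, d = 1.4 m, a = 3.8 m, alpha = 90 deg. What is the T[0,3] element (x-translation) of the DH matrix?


T[0,3] = a * cos(theta)
= 3.8 * cos(136 deg)
= 3.8 * -0.7193
= -2.7335


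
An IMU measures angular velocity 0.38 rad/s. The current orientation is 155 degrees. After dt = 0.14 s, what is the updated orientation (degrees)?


delta_theta = w * dt = 0.38 * 0.14 = 0.0532 rad
= 3.0481 deg
theta_new = 155 + 3.0481 = 158.0481 deg


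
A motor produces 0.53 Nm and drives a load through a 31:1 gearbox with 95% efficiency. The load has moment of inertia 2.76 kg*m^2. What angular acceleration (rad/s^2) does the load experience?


tau_out = tau_motor * N * eta
= 0.53 * 31 * 0.95 = 15.6085 Nm
alpha = tau_out / I = 15.6085 / 2.76
= 5.6553 rad/s^2


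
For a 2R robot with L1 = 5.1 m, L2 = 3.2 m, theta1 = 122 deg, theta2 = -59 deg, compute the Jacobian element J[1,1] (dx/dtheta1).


J[1,1] = -L1*sin(t1) - L2*sin(t1+t2)
= -5.1*sin(122) - 3.2*sin(63)
= -7.1763


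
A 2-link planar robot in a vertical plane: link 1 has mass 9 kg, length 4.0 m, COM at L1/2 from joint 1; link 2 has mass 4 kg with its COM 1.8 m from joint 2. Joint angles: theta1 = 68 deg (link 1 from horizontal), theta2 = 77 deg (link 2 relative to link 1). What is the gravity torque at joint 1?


Horizontal distance from joint 1 to link-1 COM:
  x_c1 = (L1/2)*cos(t1) = 2.0 * 0.3746 = 0.7492 m
Horizontal distance from joint 1 to link-2 COM:
  x_c2 = L1*cos(t1) + Lc2*cos(t1+t2)
       = 4.0*0.3746 + 1.8*-0.8192 = 0.024 m
tau1 = m1*g*x_c1 + m2*g*x_c2
     = 9*9.81*0.7492 + 4*9.81*0.024
     = 66.148 + 0.9399
     = 67.0879 Nm


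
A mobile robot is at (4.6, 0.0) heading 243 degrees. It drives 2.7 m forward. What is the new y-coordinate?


y_new = y0 + d*sin(theta)
= 0.0 + 2.7*sin(243)
= 0.0 + -2.4057
= -2.4057


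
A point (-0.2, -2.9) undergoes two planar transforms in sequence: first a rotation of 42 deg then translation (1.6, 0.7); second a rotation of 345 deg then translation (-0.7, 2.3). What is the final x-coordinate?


After transform 1:
x1 = cos(42)*-0.2 - sin(42)*-2.9 + 1.6 = 3.3918
y1 = sin(42)*-0.2 + cos(42)*-2.9 + 0.7 = -1.5889
After transform 2:
x2 = cos(345)*3.3918 - sin(345)*-1.5889 + -0.7
= 2.165


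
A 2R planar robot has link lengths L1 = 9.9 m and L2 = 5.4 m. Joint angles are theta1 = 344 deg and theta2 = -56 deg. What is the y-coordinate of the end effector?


Convert angles to radians: theta1 = 6.0039, theta2 = -0.9774
y = L1*sin(theta1) + L2*sin(theta1+theta2)
y = -2.7288 + -5.1357
y = -7.8645


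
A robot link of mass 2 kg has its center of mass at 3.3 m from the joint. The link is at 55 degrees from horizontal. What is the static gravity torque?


tau = m*g*L*cos(angle)
= 2 * 9.81 * 3.3 * cos(55 deg)
= 2 * 9.81 * 3.3 * 0.5736
= 37.1368 Nm


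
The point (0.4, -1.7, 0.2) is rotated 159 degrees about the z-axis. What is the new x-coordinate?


Rotation about z-axis: x' = x*cos(theta) - y*sin(theta)
= 0.4 * -0.9336 - -1.7 * 0.3584
= 0.2358


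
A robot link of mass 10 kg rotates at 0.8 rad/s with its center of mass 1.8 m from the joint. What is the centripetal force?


F = m * omega^2 * r
= 10 * 0.8^2 * 1.8
= 10 * 0.64 * 1.8
= 11.52 N


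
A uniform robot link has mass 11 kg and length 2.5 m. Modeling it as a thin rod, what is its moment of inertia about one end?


I = (1/3) * m * L^2
= (1/3) * 11 * 2.5^2
= 0.333333 * 11 * 6.25
= 22.9167 kg*m^2


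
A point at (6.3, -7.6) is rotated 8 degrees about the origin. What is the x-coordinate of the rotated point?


x' = x*cos(theta) - y*sin(theta)
cos(8 deg) = 0.9903, sin(8 deg) = 0.1392
x' = 6.3 * 0.9903 - -7.6 * 0.1392
= 6.2387 - -1.0577
= 7.2964


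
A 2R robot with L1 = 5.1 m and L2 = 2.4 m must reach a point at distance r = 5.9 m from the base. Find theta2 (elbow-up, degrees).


cos(theta2) = (r^2 - L1^2 - L2^2) / (2*L1*L2)
cos(theta2) = (34.81 - 26.01 - 5.76) / 24.48
cos(theta2) = 0.124183
theta2 = 82.8664 degrees


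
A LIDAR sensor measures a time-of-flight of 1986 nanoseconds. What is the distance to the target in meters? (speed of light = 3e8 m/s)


tof = 1986 ns = 1.986e-06 s
dist = c * tof / 2
= 3e8 * 1.986e-06 / 2
= 297.9 m


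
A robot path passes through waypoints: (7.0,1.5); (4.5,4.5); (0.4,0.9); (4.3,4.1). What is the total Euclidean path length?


Segment lengths:
  seg1 = sqrt((-2.5)^2 + (3.0)^2) = 3.9051
  seg2 = sqrt((-4.1)^2 + (-3.6)^2) = 5.4562
  seg3 = sqrt((3.9)^2 + (3.2)^2) = 5.0448
Total = 14.4061
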